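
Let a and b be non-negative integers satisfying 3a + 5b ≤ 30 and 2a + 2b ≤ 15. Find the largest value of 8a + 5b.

(a,b)=(7,0): 3·7+5·0=21≤30, 2·7+2·0=14≤15, objective 56.
(a,b)=(6,1): 3·6+5·1=23≤30, 2·6+2·1=14≤15, objective 53.
(a,b)=(6,0): 3·6+5·0=18≤30, 2·6+2·0=12≤15, objective 48.
The best lattice point is (7,0), giving 56.

56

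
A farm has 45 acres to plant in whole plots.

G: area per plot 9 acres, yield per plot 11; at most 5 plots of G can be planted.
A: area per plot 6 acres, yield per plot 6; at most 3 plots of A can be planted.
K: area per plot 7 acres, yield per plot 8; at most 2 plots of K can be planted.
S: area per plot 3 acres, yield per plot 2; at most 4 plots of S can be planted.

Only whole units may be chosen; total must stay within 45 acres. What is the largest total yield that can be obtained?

55

4×G and 1×K: area 43 ≤ 45, yield 4·11 + 1·8 = 52.
5×G: area 45 ≤ 45, yield 5·11 = 55.
Best is 55.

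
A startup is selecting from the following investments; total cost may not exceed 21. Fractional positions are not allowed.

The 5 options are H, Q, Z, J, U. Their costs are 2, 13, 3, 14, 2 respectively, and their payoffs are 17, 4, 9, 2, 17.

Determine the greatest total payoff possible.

47

Allowing fractional choices, the relaxed optimum would be about 47.1, but investments are indivisible.
H + Q + Z + U: cost 2 + 13 + 3 + 2 = 20 ≤ 21, payoff 17 + 4 + 9 + 17 = 47.
H + Z + J + U: cost 2 + 3 + 14 + 2 = 21 ≤ 21, payoff 17 + 9 + 2 + 17 = 45.
H + Z + U: cost 2 + 3 + 2 = 7 ≤ 21, payoff 17 + 9 + 17 = 43.
Best is H, Q, Z, and U with total payoff 47.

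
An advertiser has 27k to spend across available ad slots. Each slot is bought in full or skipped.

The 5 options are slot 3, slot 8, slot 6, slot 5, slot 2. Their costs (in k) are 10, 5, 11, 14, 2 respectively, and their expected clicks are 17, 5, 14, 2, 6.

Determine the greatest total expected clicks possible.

Treat it as a binary knapsack problem.
Allowing fractional choices, the relaxed optimum would be about 41.0, but ad slots are indivisible.
slot 3 + slot 6: cost 10 + 11 = 21 ≤ 27, expected clicks 17 + 14 = 31.
slot 3 + slot 8 + slot 6: cost 10 + 5 + 11 = 26 ≤ 27, expected clicks 17 + 5 + 14 = 36.
slot 3 + slot 6 + slot 2: cost 10 + 11 + 2 = 23 ≤ 27, expected clicks 17 + 14 + 6 = 37.
Best is slot 3, slot 6, and slot 2 with total expected clicks 37.

37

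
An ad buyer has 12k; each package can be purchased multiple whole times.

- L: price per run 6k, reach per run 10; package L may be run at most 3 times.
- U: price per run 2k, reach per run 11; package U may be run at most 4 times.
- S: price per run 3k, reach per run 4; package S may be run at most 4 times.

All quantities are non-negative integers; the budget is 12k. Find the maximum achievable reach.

48

U has the best ratio (11/2); taking only U gives at most 4×11 = 44 (stopped by the supply cap of 4).
Mixing does better — 4×U and 1×S: price 11 ≤ 12, reach 4·11 + 1·4 = 48.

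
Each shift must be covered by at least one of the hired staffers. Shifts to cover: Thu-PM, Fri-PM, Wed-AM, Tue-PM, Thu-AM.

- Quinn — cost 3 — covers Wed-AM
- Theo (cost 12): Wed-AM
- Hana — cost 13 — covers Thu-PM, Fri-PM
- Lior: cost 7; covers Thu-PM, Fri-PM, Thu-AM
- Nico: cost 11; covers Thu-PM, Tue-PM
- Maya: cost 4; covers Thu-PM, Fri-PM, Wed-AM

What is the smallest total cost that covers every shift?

21

The greedy cost-per-new-shift heuristic would pick Maya, Lior, and Nico for 22, but a cheaper cover exists.
Choose Quinn, Lior, and Nico: together they cover Thu-PM, Fri-PM, Wed-AM, Tue-PM, Thu-AM — every shift.
Total cost: 3 + 7 + 11 = 21.
No cover costs less than 21.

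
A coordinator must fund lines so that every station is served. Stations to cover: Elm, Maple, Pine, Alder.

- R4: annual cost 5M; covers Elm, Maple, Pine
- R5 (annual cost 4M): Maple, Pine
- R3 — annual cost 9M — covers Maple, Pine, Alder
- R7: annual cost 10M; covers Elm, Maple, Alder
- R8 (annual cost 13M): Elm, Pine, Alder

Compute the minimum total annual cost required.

14

Choose R4 and R3: together they cover Elm, Maple, Pine, Alder — every station.
Total annual cost: 5 + 9 = 14.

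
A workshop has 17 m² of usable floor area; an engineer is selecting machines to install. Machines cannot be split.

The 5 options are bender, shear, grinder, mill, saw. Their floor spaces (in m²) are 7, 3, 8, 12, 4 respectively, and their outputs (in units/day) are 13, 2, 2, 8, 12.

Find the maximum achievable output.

27

bender + saw: floor space 7 + 4 = 11 ≤ 17, output 13 + 12 = 25.
mill + saw: floor space 12 + 4 = 16 ≤ 17, output 8 + 12 = 20.
bender + shear + saw: floor space 7 + 3 + 4 = 14 ≤ 17, output 13 + 2 + 12 = 27.
Best is bender, shear, and saw with total output 27.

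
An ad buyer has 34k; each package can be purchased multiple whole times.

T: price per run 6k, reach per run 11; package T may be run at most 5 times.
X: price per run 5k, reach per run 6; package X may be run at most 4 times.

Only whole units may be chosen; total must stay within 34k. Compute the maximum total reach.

56

Take 4×T and 2×X: price 34 ≤ 34, reach 4·11 + 2·6 = 56.
No other integer combination yields more.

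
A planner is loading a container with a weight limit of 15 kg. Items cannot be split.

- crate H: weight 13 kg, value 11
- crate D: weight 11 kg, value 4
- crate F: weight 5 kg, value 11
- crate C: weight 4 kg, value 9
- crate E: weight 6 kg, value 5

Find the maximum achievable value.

Allowing fractional choices, the relaxed optimum would be about 25.1, but items are indivisible.
crate F + crate C: weight 5 + 4 = 9 ≤ 15, value 11 + 9 = 20.
crate F + crate C + crate E: weight 5 + 4 + 6 = 15 ≤ 15, value 11 + 9 + 5 = 25.
Best is crate F, crate C, and crate E with total value 25.

25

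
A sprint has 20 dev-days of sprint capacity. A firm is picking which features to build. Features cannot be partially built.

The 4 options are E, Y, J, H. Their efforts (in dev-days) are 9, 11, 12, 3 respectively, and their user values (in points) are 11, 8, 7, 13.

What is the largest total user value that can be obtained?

24

E + H: effort 9 + 3 = 12 ≤ 20, user value 11 + 13 = 24.
J + H: effort 12 + 3 = 15 ≤ 20, user value 7 + 13 = 20.
Y + H: effort 11 + 3 = 14 ≤ 20, user value 8 + 13 = 21.
Best is E and H with total user value 24.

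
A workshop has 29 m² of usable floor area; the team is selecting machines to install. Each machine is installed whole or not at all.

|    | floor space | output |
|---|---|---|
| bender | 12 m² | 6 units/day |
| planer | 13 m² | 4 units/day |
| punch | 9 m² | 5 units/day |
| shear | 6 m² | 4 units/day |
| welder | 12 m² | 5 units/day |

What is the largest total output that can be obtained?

15

Treat it as a binary knapsack problem.
Allowing fractional choices, the relaxed optimum would be about 15.8, but machines are indivisible.
bender + punch + shear: floor space 12 + 9 + 6 = 27 ≤ 29, output 6 + 5 + 4 = 15.
punch + shear + welder: floor space 9 + 6 + 12 = 27 ≤ 29, output 5 + 4 + 5 = 14.
Best is bender, punch, and shear with total output 15.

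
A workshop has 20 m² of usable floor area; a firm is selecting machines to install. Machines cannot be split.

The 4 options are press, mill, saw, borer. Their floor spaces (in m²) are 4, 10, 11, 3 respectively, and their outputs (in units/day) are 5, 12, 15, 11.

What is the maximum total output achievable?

31

Take press, saw, and borer: floor space 4 + 11 + 3 = 18 ≤ 20, output 5 + 15 + 11 = 31.
No other feasible combination does better.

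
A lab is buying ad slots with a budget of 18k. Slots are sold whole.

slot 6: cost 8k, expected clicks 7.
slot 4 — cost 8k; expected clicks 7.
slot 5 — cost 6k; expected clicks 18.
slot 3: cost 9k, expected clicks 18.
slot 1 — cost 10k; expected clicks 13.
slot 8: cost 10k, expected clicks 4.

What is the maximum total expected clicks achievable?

Allowing fractional choices, the relaxed optimum would be about 39.9, but ad slots are indivisible.
slot 5 + slot 1: cost 6 + 10 = 16 ≤ 18, expected clicks 18 + 13 = 31.
slot 5 + slot 3: cost 6 + 9 = 15 ≤ 18, expected clicks 18 + 18 = 36.
Best is slot 5 and slot 3 with total expected clicks 36.

36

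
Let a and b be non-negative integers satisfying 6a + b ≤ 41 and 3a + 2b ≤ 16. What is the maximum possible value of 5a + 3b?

26

Relaxing integrality, the LP optimum is 26.67 at (a,b) = (5.33, 0), which is not an integer point.
(a,b)=(4,2): 6·4+1·2=26≤41, 3·4+2·2=16≤16, objective 26.
(a,b)=(5,0): 6·5+1·0=30≤41, 3·5+2·0=15≤16, objective 25.
No feasible integer point exceeds 26.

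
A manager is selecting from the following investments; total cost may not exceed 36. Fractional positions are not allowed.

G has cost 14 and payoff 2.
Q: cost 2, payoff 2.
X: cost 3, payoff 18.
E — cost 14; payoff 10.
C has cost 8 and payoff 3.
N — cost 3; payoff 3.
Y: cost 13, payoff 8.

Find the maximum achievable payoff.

Take Q, X, E, N, and Y: cost 2 + 3 + 14 + 3 + 13 = 35 ≤ 36, payoff 2 + 18 + 10 + 3 + 8 = 41.
No other feasible combination does better.

41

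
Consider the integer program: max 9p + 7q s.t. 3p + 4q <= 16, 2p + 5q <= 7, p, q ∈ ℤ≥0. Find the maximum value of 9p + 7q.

27

(p,q)=(3,0): 3·3+4·0=9≤16, 2·3+5·0=6≤7, objective 27.
(p,q)=(2,0): 3·2+4·0=6≤16, 2·2+5·0=4≤7, objective 18.
The best lattice point is (3,0), giving 27.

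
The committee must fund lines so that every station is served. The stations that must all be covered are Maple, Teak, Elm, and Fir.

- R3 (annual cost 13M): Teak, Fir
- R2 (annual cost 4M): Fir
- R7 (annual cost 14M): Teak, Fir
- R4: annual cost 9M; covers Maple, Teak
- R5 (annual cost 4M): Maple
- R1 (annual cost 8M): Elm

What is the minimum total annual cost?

21

This is a weighted set-cover instance.
The greedy cost-per-new-station heuristic would pick R2, R5, R1, and R4 for 25, but a cheaper cover exists.
Choose R2, R4, and R1: together they cover Maple, Teak, Elm, Fir — every station.
Total annual cost: 4 + 9 + 8 = 21.
No cover costs less than 21.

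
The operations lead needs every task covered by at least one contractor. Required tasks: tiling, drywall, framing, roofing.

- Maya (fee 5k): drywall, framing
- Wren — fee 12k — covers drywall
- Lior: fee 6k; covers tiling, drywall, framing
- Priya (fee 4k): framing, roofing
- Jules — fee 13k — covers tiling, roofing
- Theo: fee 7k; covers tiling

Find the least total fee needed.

10

This is an integer covering problem.
Choose Lior and Priya: together they cover tiling, drywall, framing, roofing — every task.
Total fee: 6 + 4 = 10.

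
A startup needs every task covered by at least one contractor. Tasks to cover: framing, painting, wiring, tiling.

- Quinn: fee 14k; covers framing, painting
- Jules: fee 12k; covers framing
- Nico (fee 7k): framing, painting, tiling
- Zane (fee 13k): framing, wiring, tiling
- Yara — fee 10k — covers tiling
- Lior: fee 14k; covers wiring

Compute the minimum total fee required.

20

This is an integer covering problem.
Choose Nico and Zane: together they cover framing, painting, wiring, tiling — every task.
Total fee: 7 + 13 = 20.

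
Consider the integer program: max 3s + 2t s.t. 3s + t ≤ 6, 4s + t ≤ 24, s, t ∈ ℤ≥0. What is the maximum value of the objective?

12

(s,t)=(0,6): 3·0+1·6=6≤6, 4·0+1·6=6≤24, objective 12.
(s,t)=(0,5): 3·0+1·5=5≤6, 4·0+1·5=5≤24, objective 10.
No feasible integer point exceeds 12.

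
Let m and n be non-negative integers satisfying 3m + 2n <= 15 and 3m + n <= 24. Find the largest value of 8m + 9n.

63

(m,n)=(0,7) is feasible, giving 63.
(m,n)=(1,6) is feasible, giving 62.
No feasible integer point exceeds 63.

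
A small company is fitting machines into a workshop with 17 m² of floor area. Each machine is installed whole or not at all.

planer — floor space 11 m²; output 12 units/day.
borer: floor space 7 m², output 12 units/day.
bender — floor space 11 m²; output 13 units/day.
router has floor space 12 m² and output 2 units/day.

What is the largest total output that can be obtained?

13

planer: floor space 11 ≤ 17, output 12.
bender: floor space 11 ≤ 17, output 13.
borer: floor space 7 ≤ 17, output 12.
Best is bender with total output 13.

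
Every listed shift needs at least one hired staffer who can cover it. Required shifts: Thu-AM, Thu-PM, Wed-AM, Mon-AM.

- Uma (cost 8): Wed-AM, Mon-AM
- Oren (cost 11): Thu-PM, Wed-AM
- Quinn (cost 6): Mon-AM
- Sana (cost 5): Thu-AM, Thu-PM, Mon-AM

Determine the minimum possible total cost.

13

This is a weighted set-cover instance.
Choose Uma and Sana: together they cover Thu-AM, Thu-PM, Wed-AM, Mon-AM — every shift.
Total cost: 8 + 5 = 13.
No cover costs less than 13.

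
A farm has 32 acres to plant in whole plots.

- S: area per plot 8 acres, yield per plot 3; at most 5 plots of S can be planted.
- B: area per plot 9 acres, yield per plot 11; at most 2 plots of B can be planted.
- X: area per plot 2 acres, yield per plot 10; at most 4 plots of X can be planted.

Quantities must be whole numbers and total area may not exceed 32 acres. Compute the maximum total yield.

62

Take 2×B and 4×X: area 26 ≤ 32, yield 2·11 + 4·10 = 62.
X has the best ratio (10/2) and is taken to its limit of 4; remaining capacity is filled optimally with the others.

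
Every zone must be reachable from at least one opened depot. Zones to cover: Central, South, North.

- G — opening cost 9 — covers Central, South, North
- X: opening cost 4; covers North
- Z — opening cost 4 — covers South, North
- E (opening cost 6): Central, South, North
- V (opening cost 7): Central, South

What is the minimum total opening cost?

6

The greedy cost-per-new-zone heuristic would pick Z and E for 10, but a cheaper cover exists.
E alone covers Central, South, North — every zone.
Total opening cost: 6.
No cover costs less than 6.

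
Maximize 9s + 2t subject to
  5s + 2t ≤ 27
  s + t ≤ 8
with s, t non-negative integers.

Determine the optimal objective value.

The continuous relaxation peaks at (5.4, 0) with value 48.60; rounding to a feasible lattice point costs some objective.
(s,t)=(5,1): 5·5+2·1=27≤27, 1·5+1·1=6≤8, objective 47.
(s,t)=(5,0): 5·5+2·0=25≤27, 1·5+1·0=5≤8, objective 45.
The best lattice point is (5,1), giving 47.

47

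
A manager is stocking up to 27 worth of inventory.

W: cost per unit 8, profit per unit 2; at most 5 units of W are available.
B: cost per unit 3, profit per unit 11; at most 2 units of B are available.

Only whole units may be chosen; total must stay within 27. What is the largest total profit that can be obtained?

This is a bounded integer knapsack.
B has the best ratio (11/3); taking only B gives at most 2×11 = 22 (stopped by the supply cap of 2).
Mixing does better — 2×W and 2×B: cost 22 ≤ 27, profit 2·2 + 2·11 = 26.

26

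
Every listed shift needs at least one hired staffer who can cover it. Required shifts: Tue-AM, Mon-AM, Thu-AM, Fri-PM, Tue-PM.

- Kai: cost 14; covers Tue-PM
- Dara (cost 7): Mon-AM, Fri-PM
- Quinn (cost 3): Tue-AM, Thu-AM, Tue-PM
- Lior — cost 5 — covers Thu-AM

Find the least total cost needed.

10

This is an integer covering problem.
Choose Dara and Quinn: together they cover Tue-AM, Mon-AM, Thu-AM, Fri-PM, Tue-PM — every shift.
Total cost: 7 + 3 = 10.
No cover costs less than 10.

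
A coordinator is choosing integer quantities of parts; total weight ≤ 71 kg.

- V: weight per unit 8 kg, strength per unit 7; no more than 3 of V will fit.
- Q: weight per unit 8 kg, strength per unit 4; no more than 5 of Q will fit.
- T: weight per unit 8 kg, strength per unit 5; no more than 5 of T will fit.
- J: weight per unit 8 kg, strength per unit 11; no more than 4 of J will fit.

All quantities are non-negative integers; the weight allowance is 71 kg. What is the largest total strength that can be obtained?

J has the best ratio (11/8); taking only J gives at most 4×11 = 44 (stopped by the supply cap of 4).
Mixing does better — 3×V, 1×T, and 4×J: weight 64 ≤ 71, strength 3·7 + 1·5 + 4·11 = 70.

70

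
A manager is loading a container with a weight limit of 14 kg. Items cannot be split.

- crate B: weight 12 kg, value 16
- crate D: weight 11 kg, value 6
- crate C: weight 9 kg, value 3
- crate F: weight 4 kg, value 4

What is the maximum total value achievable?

Allowing fractional choices, the relaxed optimum would be about 18.0, but items are indivisible.
crate B: weight 12 ≤ 14, value 16.
crate C + crate F: weight 9 + 4 = 13 ≤ 14, value 3 + 4 = 7.
Best is crate B with total value 16.

16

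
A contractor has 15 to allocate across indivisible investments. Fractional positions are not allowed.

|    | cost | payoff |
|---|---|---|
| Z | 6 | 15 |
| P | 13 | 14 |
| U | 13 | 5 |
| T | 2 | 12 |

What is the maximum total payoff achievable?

This is a 0-1 knapsack instance.
Take Z and T: cost 6 + 2 = 8 ≤ 15, payoff 15 + 12 = 27.
No other feasible combination does better.

27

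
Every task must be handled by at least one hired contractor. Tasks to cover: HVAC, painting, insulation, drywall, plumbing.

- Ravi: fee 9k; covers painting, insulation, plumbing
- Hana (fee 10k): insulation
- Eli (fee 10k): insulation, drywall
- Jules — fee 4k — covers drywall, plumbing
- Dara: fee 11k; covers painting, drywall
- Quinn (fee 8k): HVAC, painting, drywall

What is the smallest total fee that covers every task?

17

The greedy cost-per-new-task heuristic would pick Jules, Quinn, and Ravi for 21, but a cheaper cover exists.
Choose Ravi and Quinn: together they cover HVAC, painting, insulation, drywall, plumbing — every task.
Total fee: 9 + 8 = 17.
No cover costs less than 17.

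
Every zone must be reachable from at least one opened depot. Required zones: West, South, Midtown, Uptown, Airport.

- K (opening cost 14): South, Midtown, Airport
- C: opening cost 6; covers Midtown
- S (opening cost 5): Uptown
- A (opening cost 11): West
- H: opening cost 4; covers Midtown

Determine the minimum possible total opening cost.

30

The greedy cost-per-new-zone heuristic would pick H, S, K, and A for 34, but a cheaper cover exists.
Choose K, S, and A: together they cover West, South, Midtown, Uptown, Airport — every zone.
Total opening cost: 14 + 5 + 11 = 30.
No cover costs less than 30.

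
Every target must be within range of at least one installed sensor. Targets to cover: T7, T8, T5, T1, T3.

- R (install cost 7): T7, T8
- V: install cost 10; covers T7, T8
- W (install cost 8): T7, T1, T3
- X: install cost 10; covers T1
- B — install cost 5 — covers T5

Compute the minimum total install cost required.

Choose R, W, and B: together they cover T7, T8, T5, T1, T3 — every target.
Total install cost: 7 + 8 + 5 = 20.
No cover costs less than 20.

20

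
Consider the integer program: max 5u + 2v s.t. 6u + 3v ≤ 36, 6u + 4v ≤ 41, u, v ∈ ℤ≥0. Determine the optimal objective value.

(u,v)=(6,0): 6·6+3·0=36≤36, 6·6+4·0=36≤41, objective 30.
(u,v)=(5,1): 6·5+3·1=33≤36, 6·5+4·1=34≤41, objective 27.
(u,v)=(5,0): 6·5+3·0=30≤36, 6·5+4·0=30≤41, objective 25.
The best lattice point is (6,0), giving 30.

30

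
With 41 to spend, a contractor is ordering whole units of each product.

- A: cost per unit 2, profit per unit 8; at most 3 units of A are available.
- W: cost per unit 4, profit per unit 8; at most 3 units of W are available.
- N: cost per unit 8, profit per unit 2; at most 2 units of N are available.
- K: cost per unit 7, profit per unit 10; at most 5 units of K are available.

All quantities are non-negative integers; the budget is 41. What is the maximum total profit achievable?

3×A and 5×K: cost 41 ≤ 41, profit 3·8 + 5·10 = 74.
3×A, 3×W, and 3×K: cost 39 ≤ 41, profit 3·8 + 3·8 + 3·10 = 78.
Best is 78.

78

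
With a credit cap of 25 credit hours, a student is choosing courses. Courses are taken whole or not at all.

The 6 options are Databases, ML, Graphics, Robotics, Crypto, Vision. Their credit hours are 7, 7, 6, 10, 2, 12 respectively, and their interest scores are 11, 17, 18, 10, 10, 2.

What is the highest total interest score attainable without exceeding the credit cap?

Allowing fractional choices, the relaxed optimum would be about 59.0, but courses are indivisible.
ML + Graphics + Robotics + Crypto: credit hours 7 + 6 + 10 + 2 = 25 ≤ 25, interest score 17 + 18 + 10 + 10 = 55.
Databases + ML + Graphics + Crypto: credit hours 7 + 7 + 6 + 2 = 22 ≤ 25, interest score 11 + 17 + 18 + 10 = 56.
Databases + Graphics + Robotics + Crypto: credit hours 7 + 6 + 10 + 2 = 25 ≤ 25, interest score 11 + 18 + 10 + 10 = 49.
Best is Databases, ML, Graphics, and Crypto with total interest score 56.

56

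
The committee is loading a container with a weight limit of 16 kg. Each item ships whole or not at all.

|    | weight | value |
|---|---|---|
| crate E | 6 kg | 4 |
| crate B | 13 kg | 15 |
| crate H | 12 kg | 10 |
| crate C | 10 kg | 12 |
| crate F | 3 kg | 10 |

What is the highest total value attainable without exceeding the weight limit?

This is an integer program with binary decision variables.
Allowing fractional choices, the relaxed optimum would be about 25.5, but items are indivisible.
crate C + crate F: weight 10 + 3 = 13 ≤ 16, value 12 + 10 = 22.
crate H + crate F: weight 12 + 3 = 15 ≤ 16, value 10 + 10 = 20.
crate B + crate F: weight 13 + 3 = 16 ≤ 16, value 15 + 10 = 25.
Best is crate B and crate F with total value 25.

25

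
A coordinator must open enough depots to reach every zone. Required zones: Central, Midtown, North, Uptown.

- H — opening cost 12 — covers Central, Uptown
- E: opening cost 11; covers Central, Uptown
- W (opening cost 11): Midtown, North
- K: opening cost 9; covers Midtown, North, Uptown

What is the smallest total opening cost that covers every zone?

Choose E and K: together they cover Central, Midtown, North, Uptown — every zone.
Total opening cost: 11 + 9 = 20.
No cover costs less than 20.

20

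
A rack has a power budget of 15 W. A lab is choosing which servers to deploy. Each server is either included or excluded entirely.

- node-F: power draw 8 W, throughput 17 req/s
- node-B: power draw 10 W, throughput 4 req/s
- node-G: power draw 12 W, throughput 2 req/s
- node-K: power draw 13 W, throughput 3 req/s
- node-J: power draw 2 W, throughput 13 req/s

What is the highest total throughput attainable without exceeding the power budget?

This is an integer program with binary decision variables.
node-B + node-J: power draw 10 + 2 = 12 ≤ 15, throughput 4 + 13 = 17.
node-F + node-J: power draw 8 + 2 = 10 ≤ 15, throughput 17 + 13 = 30.
node-F: power draw 8 ≤ 15, throughput 17.
Best is node-F and node-J with total throughput 30.

30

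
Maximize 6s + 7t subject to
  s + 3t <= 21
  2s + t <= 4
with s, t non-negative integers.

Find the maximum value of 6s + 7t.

28

(s,t)=(0,4) is feasible, giving 28.
(s,t)=(0,3) is feasible, giving 21.
No feasible integer point exceeds 28.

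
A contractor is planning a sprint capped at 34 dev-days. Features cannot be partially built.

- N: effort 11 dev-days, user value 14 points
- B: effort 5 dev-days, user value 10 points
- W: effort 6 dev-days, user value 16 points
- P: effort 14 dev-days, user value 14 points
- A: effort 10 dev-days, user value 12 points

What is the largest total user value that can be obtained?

N + W + A: effort 11 + 6 + 10 = 27 ≤ 34, user value 14 + 16 + 12 = 42.
N + W + P: effort 11 + 6 + 14 = 31 ≤ 34, user value 14 + 16 + 14 = 44.
N + B + W + A: effort 11 + 5 + 6 + 10 = 32 ≤ 34, user value 14 + 10 + 16 + 12 = 52.
Best is N, B, W, and A with total user value 52.

52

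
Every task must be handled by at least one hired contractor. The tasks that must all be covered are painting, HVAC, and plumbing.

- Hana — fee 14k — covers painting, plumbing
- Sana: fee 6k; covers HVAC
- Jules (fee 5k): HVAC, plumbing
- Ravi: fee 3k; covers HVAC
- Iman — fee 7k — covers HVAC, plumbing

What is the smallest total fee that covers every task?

17

Choose Hana and Ravi: together they cover painting, HVAC, plumbing — every task.
Total fee: 14 + 3 = 17.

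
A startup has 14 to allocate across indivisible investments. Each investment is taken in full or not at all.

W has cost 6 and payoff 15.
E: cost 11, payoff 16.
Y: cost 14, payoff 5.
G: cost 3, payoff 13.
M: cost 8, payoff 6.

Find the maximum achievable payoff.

Take E and G: cost 11 + 3 = 14 ≤ 14, payoff 16 + 13 = 29.
No other feasible combination does better.

29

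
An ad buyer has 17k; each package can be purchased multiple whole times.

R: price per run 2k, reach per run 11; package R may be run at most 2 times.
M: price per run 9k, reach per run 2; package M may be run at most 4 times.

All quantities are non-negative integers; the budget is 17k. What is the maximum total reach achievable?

2×R and 1×M: price 13 ≤ 17, reach 2·11 + 1·2 = 24.
2×R: price 4 ≤ 17, reach 2·11 = 22.
Best is 24.

24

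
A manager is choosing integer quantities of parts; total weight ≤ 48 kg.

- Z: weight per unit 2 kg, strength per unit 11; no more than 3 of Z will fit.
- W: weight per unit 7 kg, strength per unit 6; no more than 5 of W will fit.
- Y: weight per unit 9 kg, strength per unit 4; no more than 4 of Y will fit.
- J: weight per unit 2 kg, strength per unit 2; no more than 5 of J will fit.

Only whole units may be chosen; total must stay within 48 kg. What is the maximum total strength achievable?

69

3×Z, 5×W, and 3×J: weight 47 ≤ 48, strength 3·11 + 5·6 + 3·2 = 69.
3×Z, 4×W, and 5×J: weight 44 ≤ 48, strength 3·11 + 4·6 + 5·2 = 67.
Best is 69.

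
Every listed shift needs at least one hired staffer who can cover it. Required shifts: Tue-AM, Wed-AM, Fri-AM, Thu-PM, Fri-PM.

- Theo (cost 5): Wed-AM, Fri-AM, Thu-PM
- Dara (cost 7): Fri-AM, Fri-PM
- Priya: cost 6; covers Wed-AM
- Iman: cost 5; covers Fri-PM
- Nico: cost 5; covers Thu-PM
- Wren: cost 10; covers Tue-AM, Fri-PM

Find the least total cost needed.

15

This is a weighted set-cover instance.
Choose Theo and Wren: together they cover Tue-AM, Wed-AM, Fri-AM, Thu-PM, Fri-PM — every shift.
Total cost: 5 + 10 = 15.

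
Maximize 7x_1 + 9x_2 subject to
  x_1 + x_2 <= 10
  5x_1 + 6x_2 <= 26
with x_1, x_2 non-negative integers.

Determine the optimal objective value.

37

(x_1,x_2)=(4,1): 1·4+1·1=5≤10, 5·4+6·1=26≤26, objective 37.
(x_1,x_2)=(0,4): 1·0+1·4=4≤10, 5·0+6·4=24≤26, objective 36.
(x_1,x_2)=(5,0): 1·5+1·0=5≤10, 5·5+6·0=25≤26, objective 35.
The best lattice point is (4,1), giving 37.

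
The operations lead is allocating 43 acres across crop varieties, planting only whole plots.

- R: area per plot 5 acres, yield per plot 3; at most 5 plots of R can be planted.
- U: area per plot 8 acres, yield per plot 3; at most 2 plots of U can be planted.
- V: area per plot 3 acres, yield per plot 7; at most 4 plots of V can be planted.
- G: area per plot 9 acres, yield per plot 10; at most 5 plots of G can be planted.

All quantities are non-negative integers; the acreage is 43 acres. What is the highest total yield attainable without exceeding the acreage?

58

V has the best ratio (7/3); taking only V gives at most 4×7 = 28 (stopped by the supply cap of 4).
Mixing does better — 4×V and 3×G: area 39 ≤ 43, yield 4·7 + 3·10 = 58.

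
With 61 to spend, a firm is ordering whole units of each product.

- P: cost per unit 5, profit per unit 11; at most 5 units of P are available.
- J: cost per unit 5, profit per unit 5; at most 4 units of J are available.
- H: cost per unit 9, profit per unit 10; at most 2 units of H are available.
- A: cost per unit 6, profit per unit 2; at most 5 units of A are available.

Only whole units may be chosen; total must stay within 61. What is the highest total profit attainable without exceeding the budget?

90

P has the best ratio (11/5); taking only P gives at most 5×11 = 55 (stopped by the supply cap of 5).
Mixing does better — 5×P, 3×J, and 2×H: cost 58 ≤ 61, profit 5·11 + 3·5 + 2·10 = 90.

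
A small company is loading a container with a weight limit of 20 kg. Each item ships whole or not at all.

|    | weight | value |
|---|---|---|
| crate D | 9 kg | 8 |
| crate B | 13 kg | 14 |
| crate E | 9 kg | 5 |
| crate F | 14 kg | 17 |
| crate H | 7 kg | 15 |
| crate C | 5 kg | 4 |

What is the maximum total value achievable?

Allowing fractional choices, the relaxed optimum would be about 30.8, but items are indivisible.
crate D + crate H: weight 9 + 7 = 16 ≤ 20, value 8 + 15 = 23.
crate B + crate H: weight 13 + 7 = 20 ≤ 20, value 14 + 15 = 29.
Best is crate B and crate H with total value 29.

29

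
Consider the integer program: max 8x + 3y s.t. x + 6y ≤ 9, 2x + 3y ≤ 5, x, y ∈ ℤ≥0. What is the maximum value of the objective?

16

Relaxing integrality, the LP optimum is 20.00 at (x,y) = (2.5, 0), which is not an integer point.
(x,y)=(2,0): 1·2+6·0=2≤9, 2·2+3·0=4≤5, objective 16.
(x,y)=(1,1): 1·1+6·1=7≤9, 2·1+3·1=5≤5, objective 11.
(x,y)=(1,0): 1·1+6·0=1≤9, 2·1+3·0=2≤5, objective 8.
Maximum is 16 at (x,y)=(2,0).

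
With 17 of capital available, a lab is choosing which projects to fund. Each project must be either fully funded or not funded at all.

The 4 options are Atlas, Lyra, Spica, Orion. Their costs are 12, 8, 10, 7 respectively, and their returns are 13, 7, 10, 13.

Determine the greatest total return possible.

23

Allowing fractional choices, the relaxed optimum would be about 23.8, but projects are indivisible.
Orion: cost 7 ≤ 17, return 13.
Spica + Orion: cost 10 + 7 = 17 ≤ 17, return 10 + 13 = 23.
Lyra + Orion: cost 8 + 7 = 15 ≤ 17, return 7 + 13 = 20.
Best is Spica and Orion with total return 23.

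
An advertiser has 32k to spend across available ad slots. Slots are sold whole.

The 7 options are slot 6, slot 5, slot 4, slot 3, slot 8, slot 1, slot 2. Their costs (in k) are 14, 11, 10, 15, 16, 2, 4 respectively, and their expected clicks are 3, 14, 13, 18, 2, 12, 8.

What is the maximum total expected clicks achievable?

52

Allowing fractional choices, the relaxed optimum would be about 53.0, but ad slots are indivisible.
slot 5 + slot 3 + slot 1 + slot 2: cost 11 + 15 + 2 + 4 = 32 ≤ 32, expected clicks 14 + 18 + 12 + 8 = 52.
slot 4 + slot 3 + slot 1 + slot 2: cost 10 + 15 + 2 + 4 = 31 ≤ 32, expected clicks 13 + 18 + 12 + 8 = 51.
slot 5 + slot 4 + slot 1 + slot 2: cost 11 + 10 + 2 + 4 = 27 ≤ 32, expected clicks 14 + 13 + 12 + 8 = 47.
Best is slot 5, slot 3, slot 1, and slot 2 with total expected clicks 52.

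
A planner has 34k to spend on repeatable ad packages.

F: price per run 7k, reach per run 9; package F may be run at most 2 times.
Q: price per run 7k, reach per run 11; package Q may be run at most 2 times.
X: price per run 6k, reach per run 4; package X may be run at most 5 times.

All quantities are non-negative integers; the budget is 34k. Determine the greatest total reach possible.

44

Q has the best ratio (11/7); taking only Q gives at most 2×11 = 22 (stopped by the supply cap of 2).
Mixing does better — 2×F, 2×Q, and 1×X: price 34 ≤ 34, reach 2·9 + 2·11 + 1·4 = 44.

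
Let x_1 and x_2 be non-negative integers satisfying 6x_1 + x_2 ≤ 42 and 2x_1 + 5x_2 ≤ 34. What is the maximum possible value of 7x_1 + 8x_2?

74

The continuous relaxation peaks at (6.29, 4.29) with value 78.29; rounding to a feasible lattice point costs some objective.
(x_1,x_2)=(6,4): 6·6+1·4=40≤42, 2·6+5·4=32≤34, objective 74.
(x_1,x_2)=(5,4): 6·5+1·4=34≤42, 2·5+5·4=30≤34, objective 67.
(x_1,x_2)=(6,3): 6·6+1·3=39≤42, 2·6+5·3=27≤34, objective 66.
The best lattice point is (6,4), giving 74.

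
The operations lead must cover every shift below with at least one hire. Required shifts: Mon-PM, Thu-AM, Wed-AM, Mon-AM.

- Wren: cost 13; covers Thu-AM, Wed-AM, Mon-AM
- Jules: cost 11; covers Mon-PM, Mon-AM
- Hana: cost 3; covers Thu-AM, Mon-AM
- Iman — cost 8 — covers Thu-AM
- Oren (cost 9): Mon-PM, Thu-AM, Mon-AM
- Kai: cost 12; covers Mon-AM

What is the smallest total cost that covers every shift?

22

Choose Wren and Oren: together they cover Mon-PM, Thu-AM, Wed-AM, Mon-AM — every shift.
Total cost: 13 + 9 = 22.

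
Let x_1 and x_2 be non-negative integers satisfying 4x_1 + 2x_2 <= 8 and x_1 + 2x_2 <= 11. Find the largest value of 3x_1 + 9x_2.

36

(x_1,x_2)=(0,4): 4·0+2·4=8≤8, 1·0+2·4=8≤11, objective 36.
(x_1,x_2)=(0,3): 4·0+2·3=6≤8, 1·0+2·3=6≤11, objective 27.
No feasible integer point exceeds 36.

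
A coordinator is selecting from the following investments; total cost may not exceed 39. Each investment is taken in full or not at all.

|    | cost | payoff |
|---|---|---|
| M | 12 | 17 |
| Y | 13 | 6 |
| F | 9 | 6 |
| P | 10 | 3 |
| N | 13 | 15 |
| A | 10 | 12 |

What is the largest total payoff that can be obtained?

This is an integer program with binary decision variables.
M + N + A: cost 12 + 13 + 10 = 35 ≤ 39, payoff 17 + 15 + 12 = 44.
M + F + N: cost 12 + 9 + 13 = 34 ≤ 39, payoff 17 + 6 + 15 = 38.
M + Y + N: cost 12 + 13 + 13 = 38 ≤ 39, payoff 17 + 6 + 15 = 38.
Best is M, N, and A with total payoff 44.

44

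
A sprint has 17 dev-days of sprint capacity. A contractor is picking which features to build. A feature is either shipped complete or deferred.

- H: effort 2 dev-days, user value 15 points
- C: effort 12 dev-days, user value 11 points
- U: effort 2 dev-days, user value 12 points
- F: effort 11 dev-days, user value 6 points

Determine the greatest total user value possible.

38

Take H, C, and U: effort 2 + 12 + 2 = 16 ≤ 17, user value 15 + 11 + 12 = 38.
No other feasible combination does better.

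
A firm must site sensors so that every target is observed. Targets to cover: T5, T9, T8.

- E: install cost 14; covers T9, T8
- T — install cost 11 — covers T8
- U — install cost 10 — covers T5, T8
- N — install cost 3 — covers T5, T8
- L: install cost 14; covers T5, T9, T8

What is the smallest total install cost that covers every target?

The greedy cost-per-new-target heuristic would pick N and E for 17, but a cheaper cover exists.
L alone covers T5, T9, T8 — every target.
Total install cost: 14.
No cover costs less than 14.

14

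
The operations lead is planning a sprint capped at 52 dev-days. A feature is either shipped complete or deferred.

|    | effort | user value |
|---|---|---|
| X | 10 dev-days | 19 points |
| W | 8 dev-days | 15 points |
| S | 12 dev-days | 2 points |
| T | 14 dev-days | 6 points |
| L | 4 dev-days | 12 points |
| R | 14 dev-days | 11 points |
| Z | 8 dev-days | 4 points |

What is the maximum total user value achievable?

Take X, W, T, L, and R: effort 10 + 8 + 14 + 4 + 14 = 50 ≤ 52, user value 19 + 15 + 6 + 12 + 11 = 63.
No other feasible combination does better.

63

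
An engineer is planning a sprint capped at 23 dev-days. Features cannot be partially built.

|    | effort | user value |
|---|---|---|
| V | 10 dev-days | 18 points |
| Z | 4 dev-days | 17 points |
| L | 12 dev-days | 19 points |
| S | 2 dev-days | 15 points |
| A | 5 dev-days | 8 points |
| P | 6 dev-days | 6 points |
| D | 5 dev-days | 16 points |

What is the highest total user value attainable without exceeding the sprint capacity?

67

Take Z, L, S, and D: effort 4 + 12 + 2 + 5 = 23 ≤ 23, user value 17 + 19 + 15 + 16 = 67.
No other feasible combination does better.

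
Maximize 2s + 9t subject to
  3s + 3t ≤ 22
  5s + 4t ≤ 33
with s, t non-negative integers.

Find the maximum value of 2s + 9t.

63

The continuous relaxation peaks at (0, 7.33) with value 66.00; rounding to a feasible lattice point costs some objective.
(s,t)=(0,7): 3·0+3·7=21≤22, 5·0+4·7=28≤33, objective 63.
(s,t)=(1,6): 3·1+3·6=21≤22, 5·1+4·6=29≤33, objective 56.
(s,t)=(0,6): 3·0+3·6=18≤22, 5·0+4·6=24≤33, objective 54.
Maximum is 63 at (s,t)=(0,7).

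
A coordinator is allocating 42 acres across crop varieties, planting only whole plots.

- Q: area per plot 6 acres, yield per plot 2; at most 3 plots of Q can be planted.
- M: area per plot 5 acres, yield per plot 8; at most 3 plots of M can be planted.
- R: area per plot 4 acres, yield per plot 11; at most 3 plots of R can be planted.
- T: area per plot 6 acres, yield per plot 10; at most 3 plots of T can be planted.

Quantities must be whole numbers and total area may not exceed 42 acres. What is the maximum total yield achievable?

This is a bounded integer knapsack.
Take 2×M, 3×R, and 3×T: area 40 ≤ 42, yield 2·8 + 3·11 + 3·10 = 79.
R has the best ratio (11/4) and is taken to its limit of 3; remaining capacity is filled optimally with the others.

79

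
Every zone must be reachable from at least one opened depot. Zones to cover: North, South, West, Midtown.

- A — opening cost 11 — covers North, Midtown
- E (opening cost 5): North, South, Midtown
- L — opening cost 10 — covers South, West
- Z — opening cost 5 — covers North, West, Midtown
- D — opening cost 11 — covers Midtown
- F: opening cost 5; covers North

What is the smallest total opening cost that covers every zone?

10

Choose E and Z: together they cover North, South, West, Midtown — every zone.
Total opening cost: 5 + 5 = 10.
No cover costs less than 10.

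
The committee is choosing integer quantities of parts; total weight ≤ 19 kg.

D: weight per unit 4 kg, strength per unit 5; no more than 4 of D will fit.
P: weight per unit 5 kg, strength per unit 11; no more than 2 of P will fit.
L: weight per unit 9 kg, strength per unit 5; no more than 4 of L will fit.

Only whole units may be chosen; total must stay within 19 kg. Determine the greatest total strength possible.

P has the best ratio (11/5); taking only P gives at most 2×11 = 22 (stopped by the supply cap of 2).
Mixing does better — 2×D and 2×P: weight 18 ≤ 19, strength 2·5 + 2·11 = 32.

32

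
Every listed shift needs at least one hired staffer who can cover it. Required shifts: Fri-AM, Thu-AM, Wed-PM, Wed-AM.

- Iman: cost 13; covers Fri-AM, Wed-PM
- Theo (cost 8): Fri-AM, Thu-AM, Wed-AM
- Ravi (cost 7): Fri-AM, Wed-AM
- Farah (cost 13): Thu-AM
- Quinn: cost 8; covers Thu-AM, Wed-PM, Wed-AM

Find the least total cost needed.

15

The greedy cost-per-new-shift heuristic would pick Theo and Quinn for 16, but a cheaper cover exists.
Choose Ravi and Quinn: together they cover Fri-AM, Thu-AM, Wed-PM, Wed-AM — every shift.
Total cost: 7 + 8 = 15.
No cover costs less than 15.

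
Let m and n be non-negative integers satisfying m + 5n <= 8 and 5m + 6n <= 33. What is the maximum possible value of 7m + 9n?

(m,n)=(6,0): 1·6+5·0=6≤8, 5·6+6·0=30≤33, objective 42.
(m,n)=(5,0): 1·5+5·0=5≤8, 5·5+6·0=25≤33, objective 35.
Maximum is 42 at (m,n)=(6,0).

42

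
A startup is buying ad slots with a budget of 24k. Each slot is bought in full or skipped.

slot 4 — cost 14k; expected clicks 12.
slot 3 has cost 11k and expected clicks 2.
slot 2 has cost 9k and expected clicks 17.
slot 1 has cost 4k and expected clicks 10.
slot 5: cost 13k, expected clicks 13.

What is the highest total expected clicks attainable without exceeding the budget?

Treat it as a binary knapsack problem.
Take slot 2 and slot 5: cost 9 + 13 = 22 ≤ 24, expected clicks 17 + 13 = 30.
No other feasible combination does better.

30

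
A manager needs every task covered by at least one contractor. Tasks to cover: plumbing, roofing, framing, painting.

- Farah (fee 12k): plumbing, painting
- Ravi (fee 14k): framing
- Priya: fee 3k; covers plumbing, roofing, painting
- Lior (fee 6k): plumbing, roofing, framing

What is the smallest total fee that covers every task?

This is a weighted set-cover instance.
Choose Priya and Lior: together they cover plumbing, roofing, framing, painting — every task.
Total fee: 3 + 6 = 9.
No cover costs less than 9.

9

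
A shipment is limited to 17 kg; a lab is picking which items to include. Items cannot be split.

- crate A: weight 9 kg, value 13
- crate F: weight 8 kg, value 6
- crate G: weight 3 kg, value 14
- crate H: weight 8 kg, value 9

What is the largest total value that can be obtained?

This is a 0-1 knapsack instance.
crate G + crate H: weight 3 + 8 = 11 ≤ 17, value 14 + 9 = 23.
crate A + crate G: weight 9 + 3 = 12 ≤ 17, value 13 + 14 = 27.
crate A + crate H: weight 9 + 8 = 17 ≤ 17, value 13 + 9 = 22.
Best is crate A and crate G with total value 27.

27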